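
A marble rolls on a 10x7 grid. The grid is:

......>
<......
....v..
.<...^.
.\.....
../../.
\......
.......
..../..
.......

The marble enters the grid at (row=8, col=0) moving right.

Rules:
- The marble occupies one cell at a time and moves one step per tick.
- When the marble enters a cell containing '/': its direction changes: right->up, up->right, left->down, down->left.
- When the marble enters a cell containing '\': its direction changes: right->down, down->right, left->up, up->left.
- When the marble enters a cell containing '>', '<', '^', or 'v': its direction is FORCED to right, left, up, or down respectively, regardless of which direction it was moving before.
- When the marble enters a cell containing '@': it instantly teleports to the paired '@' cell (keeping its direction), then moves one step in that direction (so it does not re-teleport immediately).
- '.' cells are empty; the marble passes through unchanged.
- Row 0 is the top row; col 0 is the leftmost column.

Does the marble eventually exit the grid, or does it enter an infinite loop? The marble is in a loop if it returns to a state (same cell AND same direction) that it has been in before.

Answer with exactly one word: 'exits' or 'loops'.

Step 1: enter (8,0), '.' pass, move right to (8,1)
Step 2: enter (8,1), '.' pass, move right to (8,2)
Step 3: enter (8,2), '.' pass, move right to (8,3)
Step 4: enter (8,3), '.' pass, move right to (8,4)
Step 5: enter (8,4), '/' deflects right->up, move up to (7,4)
Step 6: enter (7,4), '.' pass, move up to (6,4)
Step 7: enter (6,4), '.' pass, move up to (5,4)
Step 8: enter (5,4), '.' pass, move up to (4,4)
Step 9: enter (4,4), '.' pass, move up to (3,4)
Step 10: enter (3,4), '.' pass, move up to (2,4)
Step 11: enter (2,4), 'v' forces up->down, move down to (3,4)
Step 12: enter (3,4), '.' pass, move down to (4,4)
Step 13: enter (4,4), '.' pass, move down to (5,4)
Step 14: enter (5,4), '.' pass, move down to (6,4)
Step 15: enter (6,4), '.' pass, move down to (7,4)
Step 16: enter (7,4), '.' pass, move down to (8,4)
Step 17: enter (8,4), '/' deflects down->left, move left to (8,3)
Step 18: enter (8,3), '.' pass, move left to (8,2)
Step 19: enter (8,2), '.' pass, move left to (8,1)
Step 20: enter (8,1), '.' pass, move left to (8,0)
Step 21: enter (8,0), '.' pass, move left to (8,-1)
Step 22: at (8,-1) — EXIT via left edge, pos 8

Answer: exits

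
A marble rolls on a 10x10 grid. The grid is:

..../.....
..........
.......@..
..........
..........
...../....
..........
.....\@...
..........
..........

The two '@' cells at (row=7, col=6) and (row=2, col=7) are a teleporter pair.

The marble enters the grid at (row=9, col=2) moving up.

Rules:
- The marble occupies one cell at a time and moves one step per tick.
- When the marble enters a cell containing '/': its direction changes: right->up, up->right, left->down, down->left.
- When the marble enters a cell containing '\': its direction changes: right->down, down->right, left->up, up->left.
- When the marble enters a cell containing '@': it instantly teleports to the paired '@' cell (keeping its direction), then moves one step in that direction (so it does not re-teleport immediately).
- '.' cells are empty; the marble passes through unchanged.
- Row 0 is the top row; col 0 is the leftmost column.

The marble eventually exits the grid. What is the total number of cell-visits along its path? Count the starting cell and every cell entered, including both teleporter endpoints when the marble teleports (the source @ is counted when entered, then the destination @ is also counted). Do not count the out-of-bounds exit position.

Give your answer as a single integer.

Answer: 10

Derivation:
Step 1: enter (9,2), '.' pass, move up to (8,2)
Step 2: enter (8,2), '.' pass, move up to (7,2)
Step 3: enter (7,2), '.' pass, move up to (6,2)
Step 4: enter (6,2), '.' pass, move up to (5,2)
Step 5: enter (5,2), '.' pass, move up to (4,2)
Step 6: enter (4,2), '.' pass, move up to (3,2)
Step 7: enter (3,2), '.' pass, move up to (2,2)
Step 8: enter (2,2), '.' pass, move up to (1,2)
Step 9: enter (1,2), '.' pass, move up to (0,2)
Step 10: enter (0,2), '.' pass, move up to (-1,2)
Step 11: at (-1,2) — EXIT via top edge, pos 2
Path length (cell visits): 10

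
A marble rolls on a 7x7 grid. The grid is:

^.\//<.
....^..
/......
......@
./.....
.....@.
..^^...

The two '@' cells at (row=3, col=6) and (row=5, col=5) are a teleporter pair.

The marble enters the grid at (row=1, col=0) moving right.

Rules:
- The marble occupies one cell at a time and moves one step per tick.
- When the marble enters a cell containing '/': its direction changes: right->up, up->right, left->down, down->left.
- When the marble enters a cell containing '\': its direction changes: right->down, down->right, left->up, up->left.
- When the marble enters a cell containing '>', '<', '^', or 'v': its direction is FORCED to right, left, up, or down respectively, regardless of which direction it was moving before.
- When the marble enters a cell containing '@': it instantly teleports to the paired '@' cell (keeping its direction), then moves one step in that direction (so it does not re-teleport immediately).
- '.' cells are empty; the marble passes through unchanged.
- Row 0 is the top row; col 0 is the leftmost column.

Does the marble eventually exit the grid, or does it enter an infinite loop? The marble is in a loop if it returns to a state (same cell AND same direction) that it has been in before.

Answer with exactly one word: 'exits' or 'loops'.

Step 1: enter (1,0), '.' pass, move right to (1,1)
Step 2: enter (1,1), '.' pass, move right to (1,2)
Step 3: enter (1,2), '.' pass, move right to (1,3)
Step 4: enter (1,3), '.' pass, move right to (1,4)
Step 5: enter (1,4), '^' forces right->up, move up to (0,4)
Step 6: enter (0,4), '/' deflects up->right, move right to (0,5)
Step 7: enter (0,5), '<' forces right->left, move left to (0,4)
Step 8: enter (0,4), '/' deflects left->down, move down to (1,4)
Step 9: enter (1,4), '^' forces down->up, move up to (0,4)
Step 10: at (0,4) dir=up — LOOP DETECTED (seen before)

Answer: loops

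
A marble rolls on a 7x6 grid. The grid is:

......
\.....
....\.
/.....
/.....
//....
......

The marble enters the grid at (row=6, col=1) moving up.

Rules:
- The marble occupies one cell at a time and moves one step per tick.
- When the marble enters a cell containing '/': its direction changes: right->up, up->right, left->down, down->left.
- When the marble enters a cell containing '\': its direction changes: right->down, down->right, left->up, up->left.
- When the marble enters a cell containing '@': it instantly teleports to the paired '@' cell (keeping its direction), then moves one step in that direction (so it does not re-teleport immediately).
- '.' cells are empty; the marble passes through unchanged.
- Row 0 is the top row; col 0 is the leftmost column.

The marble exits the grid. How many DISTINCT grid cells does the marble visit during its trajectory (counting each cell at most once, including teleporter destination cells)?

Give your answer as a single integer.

Answer: 6

Derivation:
Step 1: enter (6,1), '.' pass, move up to (5,1)
Step 2: enter (5,1), '/' deflects up->right, move right to (5,2)
Step 3: enter (5,2), '.' pass, move right to (5,3)
Step 4: enter (5,3), '.' pass, move right to (5,4)
Step 5: enter (5,4), '.' pass, move right to (5,5)
Step 6: enter (5,5), '.' pass, move right to (5,6)
Step 7: at (5,6) — EXIT via right edge, pos 5
Distinct cells visited: 6 (path length 6)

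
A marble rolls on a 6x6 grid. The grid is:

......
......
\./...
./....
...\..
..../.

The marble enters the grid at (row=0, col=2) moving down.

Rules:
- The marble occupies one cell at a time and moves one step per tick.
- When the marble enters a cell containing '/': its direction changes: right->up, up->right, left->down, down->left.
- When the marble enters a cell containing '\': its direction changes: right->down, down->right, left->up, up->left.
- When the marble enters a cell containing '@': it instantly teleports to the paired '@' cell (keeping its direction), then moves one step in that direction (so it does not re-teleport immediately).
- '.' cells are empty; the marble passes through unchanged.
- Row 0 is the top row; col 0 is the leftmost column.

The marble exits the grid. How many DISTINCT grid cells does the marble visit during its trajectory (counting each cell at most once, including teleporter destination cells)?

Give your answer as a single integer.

Step 1: enter (0,2), '.' pass, move down to (1,2)
Step 2: enter (1,2), '.' pass, move down to (2,2)
Step 3: enter (2,2), '/' deflects down->left, move left to (2,1)
Step 4: enter (2,1), '.' pass, move left to (2,0)
Step 5: enter (2,0), '\' deflects left->up, move up to (1,0)
Step 6: enter (1,0), '.' pass, move up to (0,0)
Step 7: enter (0,0), '.' pass, move up to (-1,0)
Step 8: at (-1,0) — EXIT via top edge, pos 0
Distinct cells visited: 7 (path length 7)

Answer: 7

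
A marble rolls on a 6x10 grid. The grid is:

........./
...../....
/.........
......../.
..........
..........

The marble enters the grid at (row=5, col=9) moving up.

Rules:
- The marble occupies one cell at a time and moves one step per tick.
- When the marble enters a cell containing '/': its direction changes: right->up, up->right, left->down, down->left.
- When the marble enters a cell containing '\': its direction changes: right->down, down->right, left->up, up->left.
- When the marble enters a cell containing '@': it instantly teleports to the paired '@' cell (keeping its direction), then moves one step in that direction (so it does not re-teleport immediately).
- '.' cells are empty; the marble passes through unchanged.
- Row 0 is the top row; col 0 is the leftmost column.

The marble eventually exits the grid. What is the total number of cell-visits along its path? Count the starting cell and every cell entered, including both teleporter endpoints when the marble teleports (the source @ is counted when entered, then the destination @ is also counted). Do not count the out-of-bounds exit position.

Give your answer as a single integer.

Step 1: enter (5,9), '.' pass, move up to (4,9)
Step 2: enter (4,9), '.' pass, move up to (3,9)
Step 3: enter (3,9), '.' pass, move up to (2,9)
Step 4: enter (2,9), '.' pass, move up to (1,9)
Step 5: enter (1,9), '.' pass, move up to (0,9)
Step 6: enter (0,9), '/' deflects up->right, move right to (0,10)
Step 7: at (0,10) — EXIT via right edge, pos 0
Path length (cell visits): 6

Answer: 6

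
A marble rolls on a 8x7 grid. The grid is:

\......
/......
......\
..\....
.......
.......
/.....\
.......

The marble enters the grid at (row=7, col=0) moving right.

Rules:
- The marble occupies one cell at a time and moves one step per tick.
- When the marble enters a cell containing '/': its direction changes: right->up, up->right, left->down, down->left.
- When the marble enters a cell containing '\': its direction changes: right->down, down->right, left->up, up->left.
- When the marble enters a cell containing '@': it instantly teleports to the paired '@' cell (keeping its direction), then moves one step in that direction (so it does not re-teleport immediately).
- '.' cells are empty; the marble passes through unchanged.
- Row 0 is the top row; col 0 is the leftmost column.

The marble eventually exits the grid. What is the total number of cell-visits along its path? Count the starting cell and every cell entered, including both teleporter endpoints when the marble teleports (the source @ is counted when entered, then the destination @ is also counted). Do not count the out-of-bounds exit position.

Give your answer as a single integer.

Step 1: enter (7,0), '.' pass, move right to (7,1)
Step 2: enter (7,1), '.' pass, move right to (7,2)
Step 3: enter (7,2), '.' pass, move right to (7,3)
Step 4: enter (7,3), '.' pass, move right to (7,4)
Step 5: enter (7,4), '.' pass, move right to (7,5)
Step 6: enter (7,5), '.' pass, move right to (7,6)
Step 7: enter (7,6), '.' pass, move right to (7,7)
Step 8: at (7,7) — EXIT via right edge, pos 7
Path length (cell visits): 7

Answer: 7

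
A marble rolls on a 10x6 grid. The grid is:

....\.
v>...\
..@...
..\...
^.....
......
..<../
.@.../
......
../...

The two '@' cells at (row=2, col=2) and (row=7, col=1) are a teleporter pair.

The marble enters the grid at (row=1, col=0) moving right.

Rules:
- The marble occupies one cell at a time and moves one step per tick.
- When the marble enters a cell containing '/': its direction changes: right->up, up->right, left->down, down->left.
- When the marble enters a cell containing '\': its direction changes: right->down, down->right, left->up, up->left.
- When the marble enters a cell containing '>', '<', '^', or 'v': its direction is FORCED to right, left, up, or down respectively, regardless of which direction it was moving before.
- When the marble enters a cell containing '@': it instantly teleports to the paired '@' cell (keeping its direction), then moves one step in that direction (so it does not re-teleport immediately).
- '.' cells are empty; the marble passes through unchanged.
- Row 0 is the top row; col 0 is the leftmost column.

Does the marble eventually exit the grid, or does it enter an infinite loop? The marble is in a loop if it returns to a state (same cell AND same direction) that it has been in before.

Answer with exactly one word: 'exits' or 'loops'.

Step 1: enter (1,0), 'v' forces right->down, move down to (2,0)
Step 2: enter (2,0), '.' pass, move down to (3,0)
Step 3: enter (3,0), '.' pass, move down to (4,0)
Step 4: enter (4,0), '^' forces down->up, move up to (3,0)
Step 5: enter (3,0), '.' pass, move up to (2,0)
Step 6: enter (2,0), '.' pass, move up to (1,0)
Step 7: enter (1,0), 'v' forces up->down, move down to (2,0)
Step 8: at (2,0) dir=down — LOOP DETECTED (seen before)

Answer: loops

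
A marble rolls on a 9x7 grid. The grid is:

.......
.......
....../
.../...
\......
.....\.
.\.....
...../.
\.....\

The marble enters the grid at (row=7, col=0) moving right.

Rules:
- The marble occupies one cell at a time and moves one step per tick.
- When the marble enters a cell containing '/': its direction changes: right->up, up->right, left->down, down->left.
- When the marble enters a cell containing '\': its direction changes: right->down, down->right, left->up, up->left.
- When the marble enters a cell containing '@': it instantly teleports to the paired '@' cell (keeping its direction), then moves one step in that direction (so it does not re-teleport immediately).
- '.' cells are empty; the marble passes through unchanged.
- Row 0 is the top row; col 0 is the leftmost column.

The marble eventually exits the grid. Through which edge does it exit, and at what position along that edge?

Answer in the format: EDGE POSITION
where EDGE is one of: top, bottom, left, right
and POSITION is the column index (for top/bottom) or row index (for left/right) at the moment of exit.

Answer: left 5

Derivation:
Step 1: enter (7,0), '.' pass, move right to (7,1)
Step 2: enter (7,1), '.' pass, move right to (7,2)
Step 3: enter (7,2), '.' pass, move right to (7,3)
Step 4: enter (7,3), '.' pass, move right to (7,4)
Step 5: enter (7,4), '.' pass, move right to (7,5)
Step 6: enter (7,5), '/' deflects right->up, move up to (6,5)
Step 7: enter (6,5), '.' pass, move up to (5,5)
Step 8: enter (5,5), '\' deflects up->left, move left to (5,4)
Step 9: enter (5,4), '.' pass, move left to (5,3)
Step 10: enter (5,3), '.' pass, move left to (5,2)
Step 11: enter (5,2), '.' pass, move left to (5,1)
Step 12: enter (5,1), '.' pass, move left to (5,0)
Step 13: enter (5,0), '.' pass, move left to (5,-1)
Step 14: at (5,-1) — EXIT via left edge, pos 5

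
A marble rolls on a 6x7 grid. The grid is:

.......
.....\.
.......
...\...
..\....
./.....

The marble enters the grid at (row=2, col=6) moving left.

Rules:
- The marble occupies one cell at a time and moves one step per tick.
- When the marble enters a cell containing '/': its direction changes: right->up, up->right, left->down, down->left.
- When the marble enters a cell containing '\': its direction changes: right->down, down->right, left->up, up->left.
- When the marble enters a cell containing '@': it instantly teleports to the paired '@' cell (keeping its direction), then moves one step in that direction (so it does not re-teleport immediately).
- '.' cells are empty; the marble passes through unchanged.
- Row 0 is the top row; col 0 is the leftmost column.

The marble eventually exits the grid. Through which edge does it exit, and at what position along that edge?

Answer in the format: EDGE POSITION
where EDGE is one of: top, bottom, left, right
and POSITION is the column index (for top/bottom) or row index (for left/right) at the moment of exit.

Answer: left 2

Derivation:
Step 1: enter (2,6), '.' pass, move left to (2,5)
Step 2: enter (2,5), '.' pass, move left to (2,4)
Step 3: enter (2,4), '.' pass, move left to (2,3)
Step 4: enter (2,3), '.' pass, move left to (2,2)
Step 5: enter (2,2), '.' pass, move left to (2,1)
Step 6: enter (2,1), '.' pass, move left to (2,0)
Step 7: enter (2,0), '.' pass, move left to (2,-1)
Step 8: at (2,-1) — EXIT via left edge, pos 2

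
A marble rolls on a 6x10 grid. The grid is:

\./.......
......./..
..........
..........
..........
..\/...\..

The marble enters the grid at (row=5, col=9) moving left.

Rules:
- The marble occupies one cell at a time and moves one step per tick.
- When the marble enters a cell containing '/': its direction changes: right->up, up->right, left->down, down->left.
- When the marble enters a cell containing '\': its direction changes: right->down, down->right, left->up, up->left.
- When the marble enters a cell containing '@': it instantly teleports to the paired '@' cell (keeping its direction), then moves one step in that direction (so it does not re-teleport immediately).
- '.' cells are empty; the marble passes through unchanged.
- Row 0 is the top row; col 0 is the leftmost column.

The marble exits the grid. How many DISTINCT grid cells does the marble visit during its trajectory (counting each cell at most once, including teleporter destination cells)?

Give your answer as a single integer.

Step 1: enter (5,9), '.' pass, move left to (5,8)
Step 2: enter (5,8), '.' pass, move left to (5,7)
Step 3: enter (5,7), '\' deflects left->up, move up to (4,7)
Step 4: enter (4,7), '.' pass, move up to (3,7)
Step 5: enter (3,7), '.' pass, move up to (2,7)
Step 6: enter (2,7), '.' pass, move up to (1,7)
Step 7: enter (1,7), '/' deflects up->right, move right to (1,8)
Step 8: enter (1,8), '.' pass, move right to (1,9)
Step 9: enter (1,9), '.' pass, move right to (1,10)
Step 10: at (1,10) — EXIT via right edge, pos 1
Distinct cells visited: 9 (path length 9)

Answer: 9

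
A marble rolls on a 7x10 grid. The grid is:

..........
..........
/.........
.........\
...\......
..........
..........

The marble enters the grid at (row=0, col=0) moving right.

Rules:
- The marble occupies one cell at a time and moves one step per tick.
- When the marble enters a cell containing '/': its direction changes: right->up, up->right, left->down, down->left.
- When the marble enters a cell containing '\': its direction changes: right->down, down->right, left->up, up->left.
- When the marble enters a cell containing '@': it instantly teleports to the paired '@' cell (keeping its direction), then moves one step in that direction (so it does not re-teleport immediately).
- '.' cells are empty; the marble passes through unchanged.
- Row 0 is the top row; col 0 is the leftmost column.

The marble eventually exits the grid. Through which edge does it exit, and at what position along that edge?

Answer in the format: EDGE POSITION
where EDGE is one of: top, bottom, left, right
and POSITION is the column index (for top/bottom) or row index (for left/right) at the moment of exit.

Answer: right 0

Derivation:
Step 1: enter (0,0), '.' pass, move right to (0,1)
Step 2: enter (0,1), '.' pass, move right to (0,2)
Step 3: enter (0,2), '.' pass, move right to (0,3)
Step 4: enter (0,3), '.' pass, move right to (0,4)
Step 5: enter (0,4), '.' pass, move right to (0,5)
Step 6: enter (0,5), '.' pass, move right to (0,6)
Step 7: enter (0,6), '.' pass, move right to (0,7)
Step 8: enter (0,7), '.' pass, move right to (0,8)
Step 9: enter (0,8), '.' pass, move right to (0,9)
Step 10: enter (0,9), '.' pass, move right to (0,10)
Step 11: at (0,10) — EXIT via right edge, pos 0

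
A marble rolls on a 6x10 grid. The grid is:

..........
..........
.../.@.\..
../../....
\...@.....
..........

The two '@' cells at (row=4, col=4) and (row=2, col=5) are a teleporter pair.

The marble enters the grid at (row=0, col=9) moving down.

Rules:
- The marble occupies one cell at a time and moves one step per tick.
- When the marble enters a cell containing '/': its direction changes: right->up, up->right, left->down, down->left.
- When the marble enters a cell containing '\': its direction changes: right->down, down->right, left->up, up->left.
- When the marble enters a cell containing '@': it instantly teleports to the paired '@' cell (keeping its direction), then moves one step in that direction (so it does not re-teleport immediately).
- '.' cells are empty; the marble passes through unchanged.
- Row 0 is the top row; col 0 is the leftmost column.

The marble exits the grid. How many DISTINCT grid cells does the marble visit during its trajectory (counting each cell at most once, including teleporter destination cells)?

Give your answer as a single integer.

Step 1: enter (0,9), '.' pass, move down to (1,9)
Step 2: enter (1,9), '.' pass, move down to (2,9)
Step 3: enter (2,9), '.' pass, move down to (3,9)
Step 4: enter (3,9), '.' pass, move down to (4,9)
Step 5: enter (4,9), '.' pass, move down to (5,9)
Step 6: enter (5,9), '.' pass, move down to (6,9)
Step 7: at (6,9) — EXIT via bottom edge, pos 9
Distinct cells visited: 6 (path length 6)

Answer: 6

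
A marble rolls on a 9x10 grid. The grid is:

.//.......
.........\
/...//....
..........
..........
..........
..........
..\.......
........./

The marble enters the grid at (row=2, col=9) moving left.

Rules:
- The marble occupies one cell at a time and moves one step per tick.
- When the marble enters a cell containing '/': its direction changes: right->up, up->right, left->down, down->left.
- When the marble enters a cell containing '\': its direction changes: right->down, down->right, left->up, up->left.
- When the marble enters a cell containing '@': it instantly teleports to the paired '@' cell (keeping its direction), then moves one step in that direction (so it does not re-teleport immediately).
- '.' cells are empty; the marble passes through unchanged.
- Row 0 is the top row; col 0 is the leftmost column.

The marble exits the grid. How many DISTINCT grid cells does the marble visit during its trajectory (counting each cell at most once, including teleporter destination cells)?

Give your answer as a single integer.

Answer: 11

Derivation:
Step 1: enter (2,9), '.' pass, move left to (2,8)
Step 2: enter (2,8), '.' pass, move left to (2,7)
Step 3: enter (2,7), '.' pass, move left to (2,6)
Step 4: enter (2,6), '.' pass, move left to (2,5)
Step 5: enter (2,5), '/' deflects left->down, move down to (3,5)
Step 6: enter (3,5), '.' pass, move down to (4,5)
Step 7: enter (4,5), '.' pass, move down to (5,5)
Step 8: enter (5,5), '.' pass, move down to (6,5)
Step 9: enter (6,5), '.' pass, move down to (7,5)
Step 10: enter (7,5), '.' pass, move down to (8,5)
Step 11: enter (8,5), '.' pass, move down to (9,5)
Step 12: at (9,5) — EXIT via bottom edge, pos 5
Distinct cells visited: 11 (path length 11)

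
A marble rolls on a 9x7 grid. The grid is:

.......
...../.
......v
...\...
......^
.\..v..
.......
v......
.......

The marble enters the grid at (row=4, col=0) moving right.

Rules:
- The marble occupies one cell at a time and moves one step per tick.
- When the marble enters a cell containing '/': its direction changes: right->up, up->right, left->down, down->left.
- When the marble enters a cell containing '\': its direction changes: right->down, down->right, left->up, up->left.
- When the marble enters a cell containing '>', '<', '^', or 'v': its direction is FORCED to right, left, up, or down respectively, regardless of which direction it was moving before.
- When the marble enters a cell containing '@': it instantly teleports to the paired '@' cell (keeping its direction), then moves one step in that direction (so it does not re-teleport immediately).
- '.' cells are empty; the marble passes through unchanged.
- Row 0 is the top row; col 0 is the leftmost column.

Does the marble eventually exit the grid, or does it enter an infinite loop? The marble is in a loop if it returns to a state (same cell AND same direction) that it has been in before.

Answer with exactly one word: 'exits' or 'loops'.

Step 1: enter (4,0), '.' pass, move right to (4,1)
Step 2: enter (4,1), '.' pass, move right to (4,2)
Step 3: enter (4,2), '.' pass, move right to (4,3)
Step 4: enter (4,3), '.' pass, move right to (4,4)
Step 5: enter (4,4), '.' pass, move right to (4,5)
Step 6: enter (4,5), '.' pass, move right to (4,6)
Step 7: enter (4,6), '^' forces right->up, move up to (3,6)
Step 8: enter (3,6), '.' pass, move up to (2,6)
Step 9: enter (2,6), 'v' forces up->down, move down to (3,6)
Step 10: enter (3,6), '.' pass, move down to (4,6)
Step 11: enter (4,6), '^' forces down->up, move up to (3,6)
Step 12: at (3,6) dir=up — LOOP DETECTED (seen before)

Answer: loops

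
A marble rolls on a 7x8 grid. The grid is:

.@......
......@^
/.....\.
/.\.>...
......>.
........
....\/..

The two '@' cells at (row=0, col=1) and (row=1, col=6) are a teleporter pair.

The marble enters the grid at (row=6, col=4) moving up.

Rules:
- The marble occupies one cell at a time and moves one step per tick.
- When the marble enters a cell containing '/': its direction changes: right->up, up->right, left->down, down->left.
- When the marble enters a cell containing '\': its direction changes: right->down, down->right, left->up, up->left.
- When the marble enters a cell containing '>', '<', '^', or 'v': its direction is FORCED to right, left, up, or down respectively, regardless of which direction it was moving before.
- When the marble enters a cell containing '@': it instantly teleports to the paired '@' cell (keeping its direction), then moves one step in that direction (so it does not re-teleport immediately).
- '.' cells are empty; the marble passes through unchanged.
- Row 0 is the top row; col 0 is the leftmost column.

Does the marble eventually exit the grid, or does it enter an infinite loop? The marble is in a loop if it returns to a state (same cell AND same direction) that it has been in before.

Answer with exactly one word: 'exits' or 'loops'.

Step 1: enter (6,4), '\' deflects up->left, move left to (6,3)
Step 2: enter (6,3), '.' pass, move left to (6,2)
Step 3: enter (6,2), '.' pass, move left to (6,1)
Step 4: enter (6,1), '.' pass, move left to (6,0)
Step 5: enter (6,0), '.' pass, move left to (6,-1)
Step 6: at (6,-1) — EXIT via left edge, pos 6

Answer: exits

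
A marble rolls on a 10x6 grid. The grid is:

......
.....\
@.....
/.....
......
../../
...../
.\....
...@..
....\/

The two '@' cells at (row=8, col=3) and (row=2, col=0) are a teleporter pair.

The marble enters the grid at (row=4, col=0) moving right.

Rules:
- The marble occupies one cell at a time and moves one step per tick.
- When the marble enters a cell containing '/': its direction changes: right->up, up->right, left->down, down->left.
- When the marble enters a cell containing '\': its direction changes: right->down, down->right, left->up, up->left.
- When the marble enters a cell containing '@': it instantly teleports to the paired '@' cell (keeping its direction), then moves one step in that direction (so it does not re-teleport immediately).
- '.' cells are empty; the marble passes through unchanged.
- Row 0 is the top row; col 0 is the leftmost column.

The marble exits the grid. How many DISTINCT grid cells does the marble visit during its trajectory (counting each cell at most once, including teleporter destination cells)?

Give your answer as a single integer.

Answer: 6

Derivation:
Step 1: enter (4,0), '.' pass, move right to (4,1)
Step 2: enter (4,1), '.' pass, move right to (4,2)
Step 3: enter (4,2), '.' pass, move right to (4,3)
Step 4: enter (4,3), '.' pass, move right to (4,4)
Step 5: enter (4,4), '.' pass, move right to (4,5)
Step 6: enter (4,5), '.' pass, move right to (4,6)
Step 7: at (4,6) — EXIT via right edge, pos 4
Distinct cells visited: 6 (path length 6)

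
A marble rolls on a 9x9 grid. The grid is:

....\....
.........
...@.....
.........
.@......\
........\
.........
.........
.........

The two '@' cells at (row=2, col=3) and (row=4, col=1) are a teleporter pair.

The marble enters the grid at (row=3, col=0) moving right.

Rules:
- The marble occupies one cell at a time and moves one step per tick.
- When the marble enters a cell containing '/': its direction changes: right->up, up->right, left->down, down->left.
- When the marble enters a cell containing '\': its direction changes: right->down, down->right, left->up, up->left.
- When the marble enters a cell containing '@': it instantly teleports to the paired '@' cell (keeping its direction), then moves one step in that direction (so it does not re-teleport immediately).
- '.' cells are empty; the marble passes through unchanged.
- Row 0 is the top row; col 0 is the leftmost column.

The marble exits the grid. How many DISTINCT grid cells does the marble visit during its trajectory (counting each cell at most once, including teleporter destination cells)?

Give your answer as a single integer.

Step 1: enter (3,0), '.' pass, move right to (3,1)
Step 2: enter (3,1), '.' pass, move right to (3,2)
Step 3: enter (3,2), '.' pass, move right to (3,3)
Step 4: enter (3,3), '.' pass, move right to (3,4)
Step 5: enter (3,4), '.' pass, move right to (3,5)
Step 6: enter (3,5), '.' pass, move right to (3,6)
Step 7: enter (3,6), '.' pass, move right to (3,7)
Step 8: enter (3,7), '.' pass, move right to (3,8)
Step 9: enter (3,8), '.' pass, move right to (3,9)
Step 10: at (3,9) — EXIT via right edge, pos 3
Distinct cells visited: 9 (path length 9)

Answer: 9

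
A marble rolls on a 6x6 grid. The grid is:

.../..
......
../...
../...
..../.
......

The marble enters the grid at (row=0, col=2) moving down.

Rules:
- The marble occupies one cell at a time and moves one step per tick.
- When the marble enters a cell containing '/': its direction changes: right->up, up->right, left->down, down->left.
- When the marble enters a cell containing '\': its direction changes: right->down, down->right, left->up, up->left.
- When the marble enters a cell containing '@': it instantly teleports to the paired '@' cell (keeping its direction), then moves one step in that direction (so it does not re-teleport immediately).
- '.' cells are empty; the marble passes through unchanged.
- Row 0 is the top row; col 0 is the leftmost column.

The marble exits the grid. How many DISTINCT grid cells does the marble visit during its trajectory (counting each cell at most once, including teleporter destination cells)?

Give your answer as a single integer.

Answer: 5

Derivation:
Step 1: enter (0,2), '.' pass, move down to (1,2)
Step 2: enter (1,2), '.' pass, move down to (2,2)
Step 3: enter (2,2), '/' deflects down->left, move left to (2,1)
Step 4: enter (2,1), '.' pass, move left to (2,0)
Step 5: enter (2,0), '.' pass, move left to (2,-1)
Step 6: at (2,-1) — EXIT via left edge, pos 2
Distinct cells visited: 5 (path length 5)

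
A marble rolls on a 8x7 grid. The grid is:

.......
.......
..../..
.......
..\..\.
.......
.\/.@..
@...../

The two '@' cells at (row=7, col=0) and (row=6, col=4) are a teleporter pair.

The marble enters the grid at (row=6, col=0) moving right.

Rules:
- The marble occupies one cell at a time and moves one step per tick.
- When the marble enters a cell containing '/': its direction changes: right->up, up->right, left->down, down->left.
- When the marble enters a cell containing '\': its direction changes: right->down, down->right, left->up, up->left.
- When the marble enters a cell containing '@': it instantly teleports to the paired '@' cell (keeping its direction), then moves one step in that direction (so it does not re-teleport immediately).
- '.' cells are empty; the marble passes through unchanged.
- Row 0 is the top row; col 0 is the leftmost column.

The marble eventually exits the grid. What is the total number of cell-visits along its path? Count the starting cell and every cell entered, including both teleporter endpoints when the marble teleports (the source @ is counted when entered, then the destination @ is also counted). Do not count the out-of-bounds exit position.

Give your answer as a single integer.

Step 1: enter (6,0), '.' pass, move right to (6,1)
Step 2: enter (6,1), '\' deflects right->down, move down to (7,1)
Step 3: enter (7,1), '.' pass, move down to (8,1)
Step 4: at (8,1) — EXIT via bottom edge, pos 1
Path length (cell visits): 3

Answer: 3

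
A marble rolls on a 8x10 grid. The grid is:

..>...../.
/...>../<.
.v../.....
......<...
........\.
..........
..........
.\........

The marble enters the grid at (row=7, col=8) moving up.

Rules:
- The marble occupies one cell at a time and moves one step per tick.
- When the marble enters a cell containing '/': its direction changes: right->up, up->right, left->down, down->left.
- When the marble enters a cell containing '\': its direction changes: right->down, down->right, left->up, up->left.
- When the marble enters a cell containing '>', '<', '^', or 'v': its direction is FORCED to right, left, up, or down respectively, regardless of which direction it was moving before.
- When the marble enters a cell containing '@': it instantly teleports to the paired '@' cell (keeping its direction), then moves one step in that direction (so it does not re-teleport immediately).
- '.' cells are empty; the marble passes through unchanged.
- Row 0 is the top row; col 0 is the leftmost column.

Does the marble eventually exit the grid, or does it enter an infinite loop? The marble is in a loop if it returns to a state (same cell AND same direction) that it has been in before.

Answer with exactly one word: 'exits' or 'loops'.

Answer: exits

Derivation:
Step 1: enter (7,8), '.' pass, move up to (6,8)
Step 2: enter (6,8), '.' pass, move up to (5,8)
Step 3: enter (5,8), '.' pass, move up to (4,8)
Step 4: enter (4,8), '\' deflects up->left, move left to (4,7)
Step 5: enter (4,7), '.' pass, move left to (4,6)
Step 6: enter (4,6), '.' pass, move left to (4,5)
Step 7: enter (4,5), '.' pass, move left to (4,4)
Step 8: enter (4,4), '.' pass, move left to (4,3)
Step 9: enter (4,3), '.' pass, move left to (4,2)
Step 10: enter (4,2), '.' pass, move left to (4,1)
Step 11: enter (4,1), '.' pass, move left to (4,0)
Step 12: enter (4,0), '.' pass, move left to (4,-1)
Step 13: at (4,-1) — EXIT via left edge, pos 4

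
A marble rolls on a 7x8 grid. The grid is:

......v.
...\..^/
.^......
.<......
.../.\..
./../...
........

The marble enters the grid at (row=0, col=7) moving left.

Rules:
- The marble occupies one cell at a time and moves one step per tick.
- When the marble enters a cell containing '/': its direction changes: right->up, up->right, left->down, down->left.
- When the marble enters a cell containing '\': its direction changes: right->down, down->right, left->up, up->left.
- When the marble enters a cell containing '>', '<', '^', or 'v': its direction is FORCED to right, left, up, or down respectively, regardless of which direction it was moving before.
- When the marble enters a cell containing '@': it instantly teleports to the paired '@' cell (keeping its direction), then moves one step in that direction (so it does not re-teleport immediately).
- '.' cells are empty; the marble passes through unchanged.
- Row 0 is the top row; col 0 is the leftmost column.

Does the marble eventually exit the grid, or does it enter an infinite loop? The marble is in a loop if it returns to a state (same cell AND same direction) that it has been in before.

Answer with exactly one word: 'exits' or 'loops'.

Answer: loops

Derivation:
Step 1: enter (0,7), '.' pass, move left to (0,6)
Step 2: enter (0,6), 'v' forces left->down, move down to (1,6)
Step 3: enter (1,6), '^' forces down->up, move up to (0,6)
Step 4: enter (0,6), 'v' forces up->down, move down to (1,6)
Step 5: at (1,6) dir=down — LOOP DETECTED (seen before)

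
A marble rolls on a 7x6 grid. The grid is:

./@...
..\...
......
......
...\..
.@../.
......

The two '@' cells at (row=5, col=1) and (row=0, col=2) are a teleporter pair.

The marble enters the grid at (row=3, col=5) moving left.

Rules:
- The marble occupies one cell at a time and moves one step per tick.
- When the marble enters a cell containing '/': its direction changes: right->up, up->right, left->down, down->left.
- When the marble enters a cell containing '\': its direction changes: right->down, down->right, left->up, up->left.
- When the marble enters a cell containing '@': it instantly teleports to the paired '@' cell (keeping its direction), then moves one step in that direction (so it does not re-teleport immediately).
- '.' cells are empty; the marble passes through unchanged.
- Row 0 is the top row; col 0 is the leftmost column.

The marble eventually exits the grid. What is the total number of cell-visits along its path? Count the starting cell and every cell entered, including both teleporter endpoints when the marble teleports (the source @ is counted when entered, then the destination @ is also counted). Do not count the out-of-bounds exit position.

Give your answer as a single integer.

Step 1: enter (3,5), '.' pass, move left to (3,4)
Step 2: enter (3,4), '.' pass, move left to (3,3)
Step 3: enter (3,3), '.' pass, move left to (3,2)
Step 4: enter (3,2), '.' pass, move left to (3,1)
Step 5: enter (3,1), '.' pass, move left to (3,0)
Step 6: enter (3,0), '.' pass, move left to (3,-1)
Step 7: at (3,-1) — EXIT via left edge, pos 3
Path length (cell visits): 6

Answer: 6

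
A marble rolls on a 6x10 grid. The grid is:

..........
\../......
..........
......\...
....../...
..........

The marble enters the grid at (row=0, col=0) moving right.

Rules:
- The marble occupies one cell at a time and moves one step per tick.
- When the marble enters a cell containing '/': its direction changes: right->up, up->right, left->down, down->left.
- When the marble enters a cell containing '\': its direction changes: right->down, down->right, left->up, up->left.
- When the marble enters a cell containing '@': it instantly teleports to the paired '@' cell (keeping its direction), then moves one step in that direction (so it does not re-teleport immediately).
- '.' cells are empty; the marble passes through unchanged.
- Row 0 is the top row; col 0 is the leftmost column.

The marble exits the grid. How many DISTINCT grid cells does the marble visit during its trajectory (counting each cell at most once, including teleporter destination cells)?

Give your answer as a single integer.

Step 1: enter (0,0), '.' pass, move right to (0,1)
Step 2: enter (0,1), '.' pass, move right to (0,2)
Step 3: enter (0,2), '.' pass, move right to (0,3)
Step 4: enter (0,3), '.' pass, move right to (0,4)
Step 5: enter (0,4), '.' pass, move right to (0,5)
Step 6: enter (0,5), '.' pass, move right to (0,6)
Step 7: enter (0,6), '.' pass, move right to (0,7)
Step 8: enter (0,7), '.' pass, move right to (0,8)
Step 9: enter (0,8), '.' pass, move right to (0,9)
Step 10: enter (0,9), '.' pass, move right to (0,10)
Step 11: at (0,10) — EXIT via right edge, pos 0
Distinct cells visited: 10 (path length 10)

Answer: 10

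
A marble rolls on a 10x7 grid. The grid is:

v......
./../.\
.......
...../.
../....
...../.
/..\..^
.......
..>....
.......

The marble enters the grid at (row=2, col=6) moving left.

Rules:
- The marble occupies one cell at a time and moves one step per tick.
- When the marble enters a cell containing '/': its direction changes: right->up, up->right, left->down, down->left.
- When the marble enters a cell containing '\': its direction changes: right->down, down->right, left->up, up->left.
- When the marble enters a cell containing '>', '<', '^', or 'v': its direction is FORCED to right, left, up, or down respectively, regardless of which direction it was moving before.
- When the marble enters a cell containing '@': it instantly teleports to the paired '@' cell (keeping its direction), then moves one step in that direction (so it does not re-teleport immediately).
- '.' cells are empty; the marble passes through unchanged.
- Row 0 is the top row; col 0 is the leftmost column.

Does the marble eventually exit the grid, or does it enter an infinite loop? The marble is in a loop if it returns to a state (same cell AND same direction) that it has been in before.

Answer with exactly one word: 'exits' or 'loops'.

Step 1: enter (2,6), '.' pass, move left to (2,5)
Step 2: enter (2,5), '.' pass, move left to (2,4)
Step 3: enter (2,4), '.' pass, move left to (2,3)
Step 4: enter (2,3), '.' pass, move left to (2,2)
Step 5: enter (2,2), '.' pass, move left to (2,1)
Step 6: enter (2,1), '.' pass, move left to (2,0)
Step 7: enter (2,0), '.' pass, move left to (2,-1)
Step 8: at (2,-1) — EXIT via left edge, pos 2

Answer: exits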